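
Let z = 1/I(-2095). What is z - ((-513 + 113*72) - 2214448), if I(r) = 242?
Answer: 534051651/242 ≈ 2.2068e+6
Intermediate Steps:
z = 1/242 ≈ 0.0041322
z - ((-513 + 113*72) - 2214448) = 1/242 - ((-513 + 113*72) - 2214448) = 1/242 - ((-513 + 8136) - 2214448) = 1/242 - (7623 - 2214448) = 1/242 - 1*(-2206825) = 1/242 + 2206825 = 534051651/242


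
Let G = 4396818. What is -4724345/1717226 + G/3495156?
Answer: -53345193964/35726028317 ≈ -1.4932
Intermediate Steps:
-4724345/1717226 + G/3495156 = -4724345/1717226 + 4396818/3495156 = -4724345*1/1717226 + 4396818*(1/3495156) = -4724345/1717226 + 732803/582526 = -53345193964/35726028317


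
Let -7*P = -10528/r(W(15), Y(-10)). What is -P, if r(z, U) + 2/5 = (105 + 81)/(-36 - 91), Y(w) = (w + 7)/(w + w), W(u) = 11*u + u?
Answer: 29845/37 ≈ 806.62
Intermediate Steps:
W(u) = 12*u
Y(w) = (7 + w)/(2*w) (Y(w) = (7 + w)/((2*w)) = (7 + w)*(1/(2*w)) = (7 + w)/(2*w))
r(z, U) = -1184/635 (r(z, U) = -2/5 + (105 + 81)/(-36 - 91) = -2/5 + 186/(-127) = -2/5 + 186*(-1/127) = -2/5 - 186/127 = -1184/635)
P = -29845/37 (P = -(-1504)/(-1184/635) = -(-1504)*(-635)/1184 = -1/7*208915/37 = -29845/37 ≈ -806.62)
-P = -1*(-29845/37) = 29845/37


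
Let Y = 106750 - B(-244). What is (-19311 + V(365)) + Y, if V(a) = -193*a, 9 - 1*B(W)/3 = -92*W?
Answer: 84311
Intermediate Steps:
B(W) = 27 + 276*W (B(W) = 27 - (-276)*W = 27 + 276*W)
Y = 174067 (Y = 106750 - (27 + 276*(-244)) = 106750 - (27 - 67344) = 106750 - 1*(-67317) = 106750 + 67317 = 174067)
(-19311 + V(365)) + Y = (-19311 - 193*365) + 174067 = (-19311 - 70445) + 174067 = -89756 + 174067 = 84311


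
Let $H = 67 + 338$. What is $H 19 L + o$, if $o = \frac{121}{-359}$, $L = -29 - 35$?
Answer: $- \frac{176800441}{359} \approx -4.9248 \cdot 10^{5}$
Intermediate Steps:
$H = 405$
$L = -64$ ($L = -29 - 35 = -64$)
$o = - \frac{121}{359}$ ($o = 121 \left(- \frac{1}{359}\right) = - \frac{121}{359} \approx -0.33705$)
$H 19 L + o = 405 \cdot 19 \left(-64\right) - \frac{121}{359} = 405 \left(-1216\right) - \frac{121}{359} = -492480 - \frac{121}{359} = - \frac{176800441}{359}$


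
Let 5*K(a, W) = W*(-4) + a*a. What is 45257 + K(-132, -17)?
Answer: 243777/5 ≈ 48755.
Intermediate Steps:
K(a, W) = -4*W/5 + a**2/5 (K(a, W) = (W*(-4) + a*a)/5 = (-4*W + a**2)/5 = (a**2 - 4*W)/5 = -4*W/5 + a**2/5)
45257 + K(-132, -17) = 45257 + (-4/5*(-17) + (1/5)*(-132)**2) = 45257 + (68/5 + (1/5)*17424) = 45257 + (68/5 + 17424/5) = 45257 + 17492/5 = 243777/5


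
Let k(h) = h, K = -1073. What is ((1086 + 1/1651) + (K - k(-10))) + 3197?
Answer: 5316221/1651 ≈ 3220.0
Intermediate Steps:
((1086 + 1/1651) + (K - k(-10))) + 3197 = ((1086 + 1/1651) + (-1073 - 1*(-10))) + 3197 = ((1086 + 1/1651) + (-1073 + 10)) + 3197 = (1792987/1651 - 1063) + 3197 = 37974/1651 + 3197 = 5316221/1651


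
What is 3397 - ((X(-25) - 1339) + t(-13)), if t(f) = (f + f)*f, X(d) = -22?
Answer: 4420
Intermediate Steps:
t(f) = 2*f**2 (t(f) = (2*f)*f = 2*f**2)
3397 - ((X(-25) - 1339) + t(-13)) = 3397 - ((-22 - 1339) + 2*(-13)**2) = 3397 - (-1361 + 2*169) = 3397 - (-1361 + 338) = 3397 - 1*(-1023) = 3397 + 1023 = 4420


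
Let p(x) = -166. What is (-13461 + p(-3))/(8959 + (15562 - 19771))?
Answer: -13627/4750 ≈ -2.8688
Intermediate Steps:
(-13461 + p(-3))/(8959 + (15562 - 19771)) = (-13461 - 166)/(8959 + (15562 - 19771)) = -13627/(8959 - 4209) = -13627/4750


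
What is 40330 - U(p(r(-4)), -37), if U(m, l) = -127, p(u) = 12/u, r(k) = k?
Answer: 40457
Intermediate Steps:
40330 - U(p(r(-4)), -37) = 40330 - 1*(-127) = 40330 + 127 = 40457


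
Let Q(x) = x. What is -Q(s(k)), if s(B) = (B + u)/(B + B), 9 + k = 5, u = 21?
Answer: 17/8 ≈ 2.1250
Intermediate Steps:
k = -4 (k = -9 + 5 = -4)
s(B) = (21 + B)/(2*B) (s(B) = (B + 21)/(B + B) = (21 + B)/((2*B)) = (21 + B)*(1/(2*B)) = (21 + B)/(2*B))
-Q(s(k)) = -(21 - 4)/(2*(-4)) = -(-1)*17/(2*4) = -1*(-17/8) = 17/8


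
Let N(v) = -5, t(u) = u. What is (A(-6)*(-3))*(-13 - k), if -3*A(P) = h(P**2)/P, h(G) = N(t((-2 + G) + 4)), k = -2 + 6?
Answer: -85/6 ≈ -14.167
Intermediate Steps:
k = 4
h(G) = -5
A(P) = 5/(3*P) (A(P) = -(-5)/(3*P) = 5/(3*P))
(A(-6)*(-3))*(-13 - k) = (((5/3)/(-6))*(-3))*(-13 - 1*4) = (((5/3)*(-1/6))*(-3))*(-13 - 4) = -5/18*(-3)*(-17) = (5/6)*(-17) = -85/6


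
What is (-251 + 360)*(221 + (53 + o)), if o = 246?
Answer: 56680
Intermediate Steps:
(-251 + 360)*(221 + (53 + o)) = (-251 + 360)*(221 + (53 + 246)) = 109*(221 + 299) = 109*520 = 56680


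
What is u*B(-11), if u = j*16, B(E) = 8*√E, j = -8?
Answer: -1024*I*√11 ≈ -3396.2*I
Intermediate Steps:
u = -128 (u = -8*16 = -128)
u*B(-11) = -1024*√(-11) = -1024*I*√11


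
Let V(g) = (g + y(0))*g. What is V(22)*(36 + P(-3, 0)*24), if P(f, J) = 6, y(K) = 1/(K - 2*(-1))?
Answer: 89100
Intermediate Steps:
y(K) = 1/(2 + K) (y(K) = 1/(K + 2) = 1/(2 + K))
V(g) = g*(1/2 + g) (V(g) = (g + 1/(2 + 0))*g = (g + 1/2)*g = (1/2 + g)*g = g*(1/2 + g))
V(22)*(36 + P(-3, 0)*24) = (22*(1/2 + 22))*(36 + 6*24) = (22*(45/2))*(36 + 144) = 495*180 = 89100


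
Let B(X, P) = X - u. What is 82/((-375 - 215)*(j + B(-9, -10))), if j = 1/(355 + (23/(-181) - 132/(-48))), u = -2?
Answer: 10615679/534454155 ≈ 0.019863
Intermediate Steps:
B(X, P) = 2 + X (B(X, P) = X - 1*(-2) = X + 2 = 2 + X)
j = 724/258919 (j = 1/(355 + (23*(-1/181) - 132*(-1/48))) = 1/(355 + (-23/181 + 11/4)) = 1/(355 + 1899/724) = 1/(258919/724) = 724/258919 ≈ 0.0027962)
82/((-375 - 215)*(j + B(-9, -10))) = 82/((-375 - 215)*(724/258919 + (2 - 9))) = 82/(-590*(724/258919 - 7)) = 82/(-590*(-1811709/258919)) = 82/(1068908310/258919) = (258919/1068908310)*82 = 10615679/534454155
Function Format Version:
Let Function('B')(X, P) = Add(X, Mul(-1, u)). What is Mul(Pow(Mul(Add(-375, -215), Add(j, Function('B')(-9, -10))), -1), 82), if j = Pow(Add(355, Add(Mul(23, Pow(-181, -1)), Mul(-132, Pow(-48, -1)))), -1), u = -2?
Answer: Rational(10615679, 534454155) ≈ 0.019863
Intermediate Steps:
Function('B')(X, P) = Add(2, X) (Function('B')(X, P) = Add(X, Mul(-1, -2)) = Add(X, 2) = Add(2, X))
j = Rational(724, 258919) (j = Pow(Add(355, Add(Mul(23, Rational(-1, 181)), Mul(-132, Rational(-1, 48)))), -1) = Pow(Add(355, Add(Rational(-23, 181), Rational(11, 4))), -1) = Pow(Add(355, Rational(1899, 724)), -1) = Pow(Rational(258919, 724), -1) = Rational(724, 258919) ≈ 0.0027962)
Mul(Pow(Mul(Add(-375, -215), Add(j, Function('B')(-9, -10))), -1), 82) = Mul(Pow(Mul(Add(-375, -215), Add(Rational(724, 258919), Add(2, -9))), -1), 82) = Mul(Pow(Mul(-590, Add(Rational(724, 258919), -7)), -1), 82) = Mul(Pow(Mul(-590, Rational(-1811709, 258919)), -1), 82) = Mul(Pow(Rational(1068908310, 258919), -1), 82) = Mul(Rational(258919, 1068908310), 82) = Rational(10615679, 534454155)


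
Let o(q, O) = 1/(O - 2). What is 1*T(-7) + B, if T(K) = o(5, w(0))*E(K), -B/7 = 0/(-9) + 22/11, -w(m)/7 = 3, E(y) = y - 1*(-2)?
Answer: -317/23 ≈ -13.783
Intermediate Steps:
E(y) = 2 + y (E(y) = y + 2 = 2 + y)
w(m) = -21 (w(m) = -7*3 = -21)
o(q, O) = 1/(-2 + O)
B = -14 (B = -7*(0/(-9) + 22/11) = -7*(0*(-⅑) + 22*(1/11)) = -7*(0 + 2) = -7*2 = -14)
T(K) = -2/23 - K/23 (T(K) = (2 + K)/(-2 - 21) = (2 + K)/(-23) = -(2 + K)/23 = -2/23 - K/23)
1*T(-7) + B = 1*(-2/23 - 1/23*(-7)) - 14 = 1*(-2/23 + 7/23) - 14 = 1*(5/23) - 14 = 5/23 - 14 = -317/23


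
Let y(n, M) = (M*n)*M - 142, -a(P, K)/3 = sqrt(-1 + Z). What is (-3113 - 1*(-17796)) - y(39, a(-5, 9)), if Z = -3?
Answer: 16229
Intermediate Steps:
a(P, K) = -6*I (a(P, K) = -3*sqrt(-1 - 3) = -6*I)
y(n, M) = -142 + n*M**2 (y(n, M) = n*M**2 - 142 = -142 + n*M**2)
(-3113 - 1*(-17796)) - y(39, a(-5, 9)) = (-3113 - 1*(-17796)) - (-142 + 39*(-6*I)**2) = (-3113 + 17796) - (-142 + 39*(-36)) = 14683 - (-142 - 1404) = 14683 - 1*(-1546) = 14683 + 1546 = 16229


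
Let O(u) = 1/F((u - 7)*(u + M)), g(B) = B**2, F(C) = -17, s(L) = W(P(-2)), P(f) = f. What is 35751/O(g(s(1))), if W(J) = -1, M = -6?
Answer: -607767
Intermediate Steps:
s(L) = -1
O(u) = -1/17 (O(u) = 1/(-17) = -1/17)
35751/O(g(s(1))) = 35751/(-1/17) = 35751*(-17) = -607767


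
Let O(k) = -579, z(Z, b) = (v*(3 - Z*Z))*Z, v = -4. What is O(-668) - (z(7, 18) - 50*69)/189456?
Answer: -54846431/94728 ≈ -578.99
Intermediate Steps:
z(Z, b) = Z*(-12 + 4*Z²) (z(Z, b) = (-4*(3 - Z*Z))*Z = (-4*(3 - Z²))*Z = (-12 + 4*Z²)*Z = Z*(-12 + 4*Z²))
O(-668) - (z(7, 18) - 50*69)/189456 = -579 - (4*7*(-3 + 7²) - 50*69)/189456 = -579 - (4*7*(-3 + 49) - 3450)/189456 = -579 - (4*7*46 - 3450)/189456 = -579 - (1288 - 3450)/189456 = -579 - (-2162)/189456 = -579 - 1*(-1081/94728) = -579 + 1081/94728 = -54846431/94728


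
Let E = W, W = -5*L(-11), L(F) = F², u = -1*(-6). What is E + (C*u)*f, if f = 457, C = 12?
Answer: 32299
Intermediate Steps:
u = 6
W = -605 (W = -5*(-11)² = -5*121 = -605)
E = -605
E + (C*u)*f = -605 + (12*6)*457 = -605 + 72*457 = -605 + 32904 = 32299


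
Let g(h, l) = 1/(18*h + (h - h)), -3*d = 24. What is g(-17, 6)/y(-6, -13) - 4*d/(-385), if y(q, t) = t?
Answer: -126911/1531530 ≈ -0.082865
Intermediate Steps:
d = -8 (d = -⅓*24 = -8)
g(h, l) = 1/(18*h) (g(h, l) = 1/(18*h + 0) = 1/(18*h))
g(-17, 6)/y(-6, -13) - 4*d/(-385) = ((1/18)/(-17))/(-13) - 4*(-8)/(-385) = ((1/18)*(-1/17))*(-1/13) + 32*(-1/385) = -1/306*(-1/13) - 32/385 = 1/3978 - 32/385 = -126911/1531530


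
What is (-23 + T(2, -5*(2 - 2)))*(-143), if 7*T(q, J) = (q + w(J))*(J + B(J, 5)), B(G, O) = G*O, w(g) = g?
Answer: 3289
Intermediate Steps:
T(q, J) = 6*J*(J + q)/7 (T(q, J) = ((q + J)*(J + J*5))/7 = ((J + q)*(J + 5*J))/7 = ((J + q)*(6*J))/7 = (6*J*(J + q))/7 = 6*J*(J + q)/7)
(-23 + T(2, -5*(2 - 2)))*(-143) = (-23 + 6*(-5*(2 - 2))*(-5*(2 - 2) + 2)/7)*(-143) = (-23 + 6*(-5*0)*(-5*0 + 2)/7)*(-143) = (-23 + (6/7)*0*(0 + 2))*(-143) = (-23 + (6/7)*0*2)*(-143) = (-23 + 0)*(-143) = -23*(-143) = 3289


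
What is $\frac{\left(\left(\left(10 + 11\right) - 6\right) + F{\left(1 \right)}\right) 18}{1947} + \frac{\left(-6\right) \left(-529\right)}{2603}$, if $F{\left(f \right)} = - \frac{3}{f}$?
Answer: $\frac{2247342}{1689347} \approx 1.3303$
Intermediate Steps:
$\frac{\left(\left(\left(10 + 11\right) - 6\right) + F{\left(1 \right)}\right) 18}{1947} + \frac{\left(-6\right) \left(-529\right)}{2603} = \frac{\left(\left(\left(10 + 11\right) - 6\right) - \frac{3}{1}\right) 18}{1947} + \frac{\left(-6\right) \left(-529\right)}{2603} = \left(\left(21 - 6\right) - 3\right) 18 \cdot \frac{1}{1947} + 3174 \cdot \frac{1}{2603} = \left(15 - 3\right) 18 \cdot \frac{1}{1947} + \frac{3174}{2603} = 12 \cdot 18 \cdot \frac{1}{1947} + \frac{3174}{2603} = 216 \cdot \frac{1}{1947} + \frac{3174}{2603} = \frac{72}{649} + \frac{3174}{2603} = \frac{2247342}{1689347}$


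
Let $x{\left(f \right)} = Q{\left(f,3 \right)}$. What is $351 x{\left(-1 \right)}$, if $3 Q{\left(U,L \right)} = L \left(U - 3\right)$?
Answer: $-1404$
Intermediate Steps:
$Q{\left(U,L \right)} = \frac{L \left(-3 + U\right)}{3}$ ($Q{\left(U,L \right)} = \frac{L \left(U - 3\right)}{3} = \frac{L \left(-3 + U\right)}{3}$)
$x{\left(f \right)} = -3 + f$ ($x{\left(f \right)} = \frac{1}{3} \cdot 3 \left(-3 + f\right) = -3 + f$)
$351 x{\left(-1 \right)} = 351 \left(-3 - 1\right) = 351 \left(-4\right) = -1404$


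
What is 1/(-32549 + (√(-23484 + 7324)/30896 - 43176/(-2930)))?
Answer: -2082911283137047240/67765985915388313928817 - 8288720950*I*√1010/67765985915388313928817 ≈ -3.0737e-5 - 3.8872e-12*I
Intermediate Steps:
1/(-32549 + (√(-23484 + 7324)/30896 - 43176/(-2930))) = 1/(-32549 + (√(-16160)*(1/30896) - 43176*(-1/2930))) = 1/(-32549 + ((4*I*√1010)*(1/30896) + 21588/1465)) = 1/(-32549 + (I*√1010/7724 + 21588/1465)) = 1/(-32549 + (21588/1465 + I*√1010/7724)) = 1/(-47662697/1465 + I*√1010/7724)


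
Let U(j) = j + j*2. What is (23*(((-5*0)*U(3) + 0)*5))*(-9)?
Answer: 0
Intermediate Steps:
U(j) = 3*j (U(j) = j + 2*j = 3*j)
(23*(((-5*0)*U(3) + 0)*5))*(-9) = (23*(((-5*0)*(3*3) + 0)*5))*(-9) = (23*((0*9 + 0)*5))*(-9) = (23*((0 + 0)*5))*(-9) = (23*(0*5))*(-9) = (23*0)*(-9) = 0*(-9) = 0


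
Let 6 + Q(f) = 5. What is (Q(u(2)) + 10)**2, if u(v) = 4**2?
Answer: 81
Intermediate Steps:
u(v) = 16
Q(f) = -1 (Q(f) = -6 + 5 = -1)
(Q(u(2)) + 10)**2 = (-1 + 10)**2 = 9**2 = 81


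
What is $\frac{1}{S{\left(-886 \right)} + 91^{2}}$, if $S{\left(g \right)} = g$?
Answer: $\frac{1}{7395} \approx 0.00013523$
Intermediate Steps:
$\frac{1}{S{\left(-886 \right)} + 91^{2}} = \frac{1}{-886 + 91^{2}} = \frac{1}{-886 + 8281} = \frac{1}{7395}$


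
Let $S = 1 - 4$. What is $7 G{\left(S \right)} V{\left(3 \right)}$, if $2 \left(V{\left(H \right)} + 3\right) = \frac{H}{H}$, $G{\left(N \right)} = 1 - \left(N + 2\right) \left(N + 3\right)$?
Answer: $- \frac{35}{2} \approx -17.5$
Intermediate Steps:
$S = -3$
$G{\left(N \right)} = 1 - \left(2 + N\right) \left(3 + N\right)$
$V{\left(H \right)} = - \frac{5}{2}$ ($V{\left(H \right)} = -3 + \frac{H \frac{1}{H}}{2} = -3 + \frac{1}{2} \cdot 1 = -3 + \frac{1}{2} = - \frac{5}{2}$)
$7 G{\left(S \right)} V{\left(3 \right)} = 7 \left(-5 - \left(-3\right)^{2} - -15\right) \left(- \frac{5}{2}\right) = 7 \left(-5 - 9 + 15\right) \left(- \frac{5}{2}\right) = 7 \cdot 1 \left(- \frac{5}{2}\right) = 7 \left(- \frac{5}{2}\right) = - \frac{35}{2}$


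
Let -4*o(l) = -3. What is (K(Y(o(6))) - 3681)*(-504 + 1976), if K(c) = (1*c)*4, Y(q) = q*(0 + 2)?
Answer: -5409600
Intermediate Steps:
o(l) = 3/4 (o(l) = -1/4*(-3) = 3/4)
Y(q) = 2*q (Y(q) = q*2 = 2*q)
K(c) = 4*c (K(c) = c*4 = 4*c)
(K(Y(o(6))) - 3681)*(-504 + 1976) = (4*(2*(3/4)) - 3681)*(-504 + 1976) = (4*(3/2) - 3681)*1472 = (6 - 3681)*1472 = -3675*1472 = -5409600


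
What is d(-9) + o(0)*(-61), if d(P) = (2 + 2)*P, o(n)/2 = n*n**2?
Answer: -36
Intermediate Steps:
o(n) = 2*n**3 (o(n) = 2*(n*n**2) = 2*n**3)
d(P) = 4*P
d(-9) + o(0)*(-61) = 4*(-9) + (2*0**3)*(-61) = -36 + (2*0)*(-61) = -36 + 0*(-61) = -36 + 0 = -36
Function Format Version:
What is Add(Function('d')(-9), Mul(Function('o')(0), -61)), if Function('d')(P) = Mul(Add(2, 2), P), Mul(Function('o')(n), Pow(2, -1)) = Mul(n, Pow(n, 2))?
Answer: -36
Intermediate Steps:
Function('o')(n) = Mul(2, Pow(n, 3)) (Function('o')(n) = Mul(2, Mul(n, Pow(n, 2))) = Mul(2, Pow(n, 3)))
Function('d')(P) = Mul(4, P)
Add(Function('d')(-9), Mul(Function('o')(0), -61)) = Add(Mul(4, -9), Mul(Mul(2, Pow(0, 3)), -61)) = Add(-36, Mul(Mul(2, 0), -61)) = Add(-36, Mul(0, -61)) = Add(-36, 0) = -36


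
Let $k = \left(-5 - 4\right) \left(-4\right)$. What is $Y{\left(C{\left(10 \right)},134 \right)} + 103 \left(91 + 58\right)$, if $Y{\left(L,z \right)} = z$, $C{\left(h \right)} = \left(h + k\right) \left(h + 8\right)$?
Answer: $15481$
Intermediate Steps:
$k = 36$ ($k = \left(-9\right) \left(-4\right) = 36$)
$C{\left(h \right)} = \left(8 + h\right) \left(36 + h\right)$ ($C{\left(h \right)} = \left(h + 36\right) \left(h + 8\right) = \left(36 + h\right) \left(8 + h\right) = \left(8 + h\right) \left(36 + h\right)$)
$Y{\left(C{\left(10 \right)},134 \right)} + 103 \left(91 + 58\right) = 134 + 103 \left(91 + 58\right) = 134 + 103 \cdot 149 = 134 + 15347 = 15481$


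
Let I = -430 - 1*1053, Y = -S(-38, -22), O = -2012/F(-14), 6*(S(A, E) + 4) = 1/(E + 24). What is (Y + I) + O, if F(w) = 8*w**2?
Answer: -1740911/1176 ≈ -1480.4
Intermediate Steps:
S(A, E) = -4 + 1/(6*(24 + E)) (S(A, E) = -4 + 1/(6*(E + 24)) = -4 + 1/(6*(24 + E)))
O = -503/392 (O = -2012/(8*(-14)**2) = -2012/(8*196) = -2012/1568 = -2012*1/1568 = -503/392 ≈ -1.2832)
Y = 47/12 (Y = -(-575 - 24*(-22))/(6*(24 - 22)) = -(-575 + 528)/(6*2) = -(-47)/(6*2) = -1*(-47/12) = 47/12 ≈ 3.9167)
I = -1483 (I = -430 - 1053 = -1483)
(Y + I) + O = (47/12 - 1483) - 503/392 = -17749/12 - 503/392 = -1740911/1176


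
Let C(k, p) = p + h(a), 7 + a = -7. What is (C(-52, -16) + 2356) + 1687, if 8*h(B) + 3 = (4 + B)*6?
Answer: 32153/8 ≈ 4019.1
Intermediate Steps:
a = -14 (a = -7 - 7 = -14)
h(B) = 21/8 + 3*B/4 (h(B) = -3/8 + ((4 + B)*6)/8 = -3/8 + (24 + 6*B)/8 = -3/8 + (3 + 3*B/4) = 21/8 + 3*B/4)
C(k, p) = -63/8 + p (C(k, p) = p + (21/8 + (¾)*(-14)) = p + (21/8 - 21/2) = p - 63/8 = -63/8 + p)
(C(-52, -16) + 2356) + 1687 = ((-63/8 - 16) + 2356) + 1687 = (-191/8 + 2356) + 1687 = 18657/8 + 1687 = 32153/8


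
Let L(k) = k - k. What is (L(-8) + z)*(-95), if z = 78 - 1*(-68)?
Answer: -13870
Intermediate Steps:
z = 146 (z = 78 + 68 = 146)
L(k) = 0
(L(-8) + z)*(-95) = (0 + 146)*(-95) = 146*(-95) = -13870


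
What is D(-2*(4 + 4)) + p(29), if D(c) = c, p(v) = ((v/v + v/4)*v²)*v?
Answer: 804773/4 ≈ 2.0119e+5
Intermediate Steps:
p(v) = v³*(1 + v/4) (p(v) = ((1 + v*(¼))*v²)*v = ((1 + v/4)*v²)*v = (v²*(1 + v/4))*v = v³*(1 + v/4))
D(-2*(4 + 4)) + p(29) = -2*(4 + 4) + (¼)*29³*(4 + 29) = -2*8 + (¼)*24389*33 = -16 + 804837/4 = 804773/4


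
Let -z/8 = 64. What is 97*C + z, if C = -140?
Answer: -14092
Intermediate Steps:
z = -512 (z = -8*64 = -512)
97*C + z = 97*(-140) - 512 = -13580 - 512 = -14092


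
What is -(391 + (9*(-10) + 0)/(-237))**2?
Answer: -955984561/6241 ≈ -1.5318e+5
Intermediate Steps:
-(391 + (9*(-10) + 0)/(-237))**2 = -(391 + (-90 + 0)*(-1/237))**2 = -(391 - 90*(-1/237))**2 = -(391 + 30/79)**2 = -(30919/79)**2 = -1*955984561/6241 = -955984561/6241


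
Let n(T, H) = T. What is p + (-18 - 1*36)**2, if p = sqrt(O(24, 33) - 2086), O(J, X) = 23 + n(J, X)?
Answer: 2916 + I*sqrt(2039) ≈ 2916.0 + 45.155*I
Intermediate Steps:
O(J, X) = 23 + J
p = I*sqrt(2039) (p = sqrt((23 + 24) - 2086) = sqrt(47 - 2086) = sqrt(-2039) = I*sqrt(2039) ≈ 45.155*I)
p + (-18 - 1*36)**2 = I*sqrt(2039) + (-18 - 1*36)**2 = I*sqrt(2039) + (-18 - 36)**2 = I*sqrt(2039) + (-54)**2 = I*sqrt(2039) + 2916 = 2916 + I*sqrt(2039)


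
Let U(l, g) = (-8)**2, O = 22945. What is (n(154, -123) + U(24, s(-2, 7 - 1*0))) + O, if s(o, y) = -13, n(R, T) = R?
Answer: 23163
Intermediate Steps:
U(l, g) = 64
(n(154, -123) + U(24, s(-2, 7 - 1*0))) + O = (154 + 64) + 22945 = 218 + 22945 = 23163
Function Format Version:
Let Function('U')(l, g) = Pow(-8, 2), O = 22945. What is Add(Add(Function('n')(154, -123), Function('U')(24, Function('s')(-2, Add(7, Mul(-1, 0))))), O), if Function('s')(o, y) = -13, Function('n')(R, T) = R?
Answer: 23163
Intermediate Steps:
Function('U')(l, g) = 64
Add(Add(Function('n')(154, -123), Function('U')(24, Function('s')(-2, Add(7, Mul(-1, 0))))), O) = Add(Add(154, 64), 22945) = Add(218, 22945) = 23163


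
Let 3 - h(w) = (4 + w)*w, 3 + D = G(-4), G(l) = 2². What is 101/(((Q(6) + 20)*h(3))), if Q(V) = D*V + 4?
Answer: -101/540 ≈ -0.18704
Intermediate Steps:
G(l) = 4
D = 1 (D = -3 + 4 = 1)
Q(V) = 4 + V (Q(V) = 1*V + 4 = V + 4 = 4 + V)
h(w) = 3 - w*(4 + w) (h(w) = 3 - (4 + w)*w = 3 - w*(4 + w))
101/(((Q(6) + 20)*h(3))) = 101/((((4 + 6) + 20)*(3 - 1*3² - 4*3))) = 101/(((10 + 20)*(3 - 1*9 - 12))) = 101/((30*(3 - 9 - 12))) = 101/((30*(-18))) = 101/(-540) = 101*(-1/540) = -101/540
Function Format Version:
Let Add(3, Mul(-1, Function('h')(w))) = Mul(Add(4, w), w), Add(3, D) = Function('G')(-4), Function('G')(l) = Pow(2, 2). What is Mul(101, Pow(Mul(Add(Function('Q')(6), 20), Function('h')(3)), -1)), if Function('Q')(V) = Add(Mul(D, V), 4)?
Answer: Rational(-101, 540) ≈ -0.18704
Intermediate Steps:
Function('G')(l) = 4
D = 1 (D = Add(-3, 4) = 1)
Function('Q')(V) = Add(4, V) (Function('Q')(V) = Add(Mul(1, V), 4) = Add(V, 4) = Add(4, V))
Function('h')(w) = Add(3, Mul(-1, w, Add(4, w))) (Function('h')(w) = Add(3, Mul(-1, Mul(Add(4, w), w))) = Add(3, Mul(-1, Mul(w, Add(4, w)))) = Add(3, Mul(-1, w, Add(4, w))))
Mul(101, Pow(Mul(Add(Function('Q')(6), 20), Function('h')(3)), -1)) = Mul(101, Pow(Mul(Add(Add(4, 6), 20), Add(3, Mul(-1, Pow(3, 2)), Mul(-4, 3))), -1)) = Mul(101, Pow(Mul(Add(10, 20), Add(3, Mul(-1, 9), -12)), -1)) = Mul(101, Pow(Mul(30, Add(3, -9, -12)), -1)) = Mul(101, Pow(Mul(30, -18), -1)) = Mul(101, Pow(-540, -1)) = Mul(101, Rational(-1, 540)) = Rational(-101, 540)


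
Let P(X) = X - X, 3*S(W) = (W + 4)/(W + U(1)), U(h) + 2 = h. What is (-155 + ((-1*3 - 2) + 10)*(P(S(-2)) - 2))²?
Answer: 27225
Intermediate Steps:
U(h) = -2 + h
S(W) = (4 + W)/(3*(-1 + W)) (S(W) = ((W + 4)/(W + (-2 + 1)))/3 = ((4 + W)/(W - 1))/3 = ((4 + W)/(-1 + W))/3 = (4 + W)/(3*(-1 + W)))
P(X) = 0
(-155 + ((-1*3 - 2) + 10)*(P(S(-2)) - 2))² = (-155 + ((-1*3 - 2) + 10)*(0 - 2))² = (-155 + ((-3 - 2) + 10)*(-2))² = (-155 + (-5 + 10)*(-2))² = (-155 + 5*(-2))² = (-155 - 10)² = (-165)² = 27225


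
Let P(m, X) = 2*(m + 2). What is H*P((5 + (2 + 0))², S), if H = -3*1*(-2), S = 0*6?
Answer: 612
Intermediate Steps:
S = 0
H = 6 (H = -3*(-2) = 6)
P(m, X) = 4 + 2*m (P(m, X) = 2*(2 + m) = 4 + 2*m)
H*P((5 + (2 + 0))², S) = 6*(4 + 2*(5 + (2 + 0))²) = 6*(4 + 2*(5 + 2)²) = 6*(4 + 2*7²) = 6*(4 + 2*49) = 6*(4 + 98) = 6*102 = 612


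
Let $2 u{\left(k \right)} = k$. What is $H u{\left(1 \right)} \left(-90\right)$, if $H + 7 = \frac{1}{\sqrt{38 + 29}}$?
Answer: $315 - \frac{45 \sqrt{67}}{67} \approx 309.5$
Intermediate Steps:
$H = -7 + \frac{\sqrt{67}}{67}$ ($H = -7 + \frac{1}{\sqrt{38 + 29}} = -7 + \frac{1}{\sqrt{67}} = -7 + \frac{\sqrt{67}}{67} \approx -6.8778$)
$u{\left(k \right)} = \frac{k}{2}$
$H u{\left(1 \right)} \left(-90\right) = \left(-7 + \frac{\sqrt{67}}{67}\right) \frac{1}{2} \cdot 1 \left(-90\right) = \left(-7 + \frac{\sqrt{67}}{67}\right) \frac{1}{2} \left(-90\right) = \left(- \frac{7}{2} + \frac{\sqrt{67}}{134}\right) \left(-90\right) = 315 - \frac{45 \sqrt{67}}{67}$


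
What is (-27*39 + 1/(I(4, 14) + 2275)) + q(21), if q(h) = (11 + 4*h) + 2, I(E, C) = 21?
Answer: -2194975/2296 ≈ -956.00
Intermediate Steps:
q(h) = 13 + 4*h
(-27*39 + 1/(I(4, 14) + 2275)) + q(21) = (-27*39 + 1/(21 + 2275)) + (13 + 4*21) = (-1053 + 1/2296) + (13 + 84) = (-1053 + 1/2296) + 97 = -2417687/2296 + 97 = -2194975/2296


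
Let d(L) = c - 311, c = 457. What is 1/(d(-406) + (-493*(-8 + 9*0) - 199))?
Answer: 1/3891 ≈ 0.00025700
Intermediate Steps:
d(L) = 146 (d(L) = 457 - 311 = 146)
1/(d(-406) + (-493*(-8 + 9*0) - 199)) = 1/(146 + (-493*(-8 + 9*0) - 199)) = 1/(146 + (-493*(-8 + 0) - 199)) = 1/(146 + (-493*(-8) - 199)) = 1/(146 + (3944 - 199)) = 1/(146 + 3745) = 1/3891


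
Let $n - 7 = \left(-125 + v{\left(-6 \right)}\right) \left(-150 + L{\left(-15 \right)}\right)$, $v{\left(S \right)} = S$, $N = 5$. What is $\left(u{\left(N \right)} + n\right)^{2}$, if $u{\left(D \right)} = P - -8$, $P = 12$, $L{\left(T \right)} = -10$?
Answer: $440454169$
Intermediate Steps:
$u{\left(D \right)} = 20$ ($u{\left(D \right)} = 12 - -8 = 12 + 8 = 20$)
$n = 20967$ ($n = 7 + \left(-125 - 6\right) \left(-150 - 10\right) = 7 - -20960 = 7 + 20960 = 20967$)
$\left(u{\left(N \right)} + n\right)^{2} = \left(20 + 20967\right)^{2} = 20987^{2} = 440454169$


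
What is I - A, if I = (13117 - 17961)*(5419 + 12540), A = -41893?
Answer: -86951503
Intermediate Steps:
I = -86993396 (I = -4844*17959 = -86993396)
I - A = -86993396 - 1*(-41893) = -86993396 + 41893 = -86951503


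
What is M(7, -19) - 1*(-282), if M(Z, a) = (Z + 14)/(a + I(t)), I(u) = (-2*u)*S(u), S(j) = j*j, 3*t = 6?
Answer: 1407/5 ≈ 281.40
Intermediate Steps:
t = 2 (t = (1/3)*6 = 2)
S(j) = j**2
I(u) = -2*u**3 (I(u) = (-2*u)*u**2 = -2*u**3)
M(Z, a) = (14 + Z)/(-16 + a) (M(Z, a) = (Z + 14)/(a - 2*2**3) = (14 + Z)/(a - 2*8) = (14 + Z)/(a - 16) = (14 + Z)/(-16 + a))
M(7, -19) - 1*(-282) = (14 + 7)/(-16 - 19) - 1*(-282) = 21/(-35) + 282 = -1/35*21 + 282 = -3/5 + 282 = 1407/5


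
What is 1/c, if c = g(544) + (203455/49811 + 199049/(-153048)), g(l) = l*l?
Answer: 7623473928/2256081603907709 ≈ 3.3791e-6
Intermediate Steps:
g(l) = l²
c = 2256081603907709/7623473928 (c = 544² + (203455/49811 + 199049/(-153048)) = 295936 + (203455*(1/49811) + 199049*(-1/153048)) = 295936 + (203455/49811 - 199049/153048) = 295936 + 21223551101/7623473928 = 2256081603907709/7623473928 ≈ 2.9594e+5)
1/c = 1/(2256081603907709/7623473928) = 7623473928/2256081603907709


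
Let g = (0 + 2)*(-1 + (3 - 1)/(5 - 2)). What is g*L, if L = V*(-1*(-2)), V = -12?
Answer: 16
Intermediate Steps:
L = -24 (L = -(-12)*(-2) = -12*2 = -24)
g = -⅔ (g = 2*(-1 + 2/3) = 2*(-1 + 2*(⅓)) = 2*(-1 + ⅔) = 2*(-⅓) = -⅔ ≈ -0.66667)
g*L = -⅔*(-24) = 16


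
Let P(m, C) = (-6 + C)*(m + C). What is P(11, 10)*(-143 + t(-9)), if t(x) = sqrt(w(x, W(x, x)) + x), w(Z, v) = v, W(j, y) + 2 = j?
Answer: -12012 + 168*I*sqrt(5) ≈ -12012.0 + 375.66*I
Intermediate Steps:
W(j, y) = -2 + j
P(m, C) = (-6 + C)*(C + m)
t(x) = sqrt(-2 + 2*x) (t(x) = sqrt((-2 + x) + x) = sqrt(-2 + 2*x))
P(11, 10)*(-143 + t(-9)) = (10**2 - 6*10 - 6*11 + 10*11)*(-143 + sqrt(-2 + 2*(-9))) = (100 - 60 - 66 + 110)*(-143 + sqrt(-2 - 18)) = 84*(-143 + sqrt(-20)) = 84*(-143 + 2*I*sqrt(5)) = -12012 + 168*I*sqrt(5)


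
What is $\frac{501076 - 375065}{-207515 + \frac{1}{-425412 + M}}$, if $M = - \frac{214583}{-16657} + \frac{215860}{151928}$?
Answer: $- \frac{33913936868689800947}{55849494166270301329} \approx -0.60724$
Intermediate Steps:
$M = \frac{9049186511}{632666174}$ ($M = \left(-214583\right) \left(- \frac{1}{16657}\right) + 215860 \cdot \frac{1}{151928} = \frac{214583}{16657} + \frac{53965}{37982} = \frac{9049186511}{632666174} \approx 14.303$)
$\frac{501076 - 375065}{-207515 + \frac{1}{-425412 + M}} = \frac{501076 - 375065}{-207515 + \frac{1}{-425412 + \frac{9049186511}{632666174}}} = \frac{126011}{-207515 + \frac{1}{- \frac{269134733227177}{632666174}}} = \frac{126011}{-207515 - \frac{632666174}{269134733227177}} = \frac{126011}{- \frac{55849494166270301329}{269134733227177}} = 126011 \left(- \frac{269134733227177}{55849494166270301329}\right) = - \frac{33913936868689800947}{55849494166270301329}$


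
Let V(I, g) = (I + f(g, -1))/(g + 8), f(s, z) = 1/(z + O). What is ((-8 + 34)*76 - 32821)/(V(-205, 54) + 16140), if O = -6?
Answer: -6693365/3501662 ≈ -1.9115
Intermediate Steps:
f(s, z) = 1/(-6 + z) (f(s, z) = 1/(z - 6) = 1/(-6 + z))
V(I, g) = (-⅐ + I)/(8 + g) (V(I, g) = (I + 1/(-6 - 1))/(g + 8) = (I + 1/(-7))/(8 + g) = (I - ⅐)/(8 + g) = (-⅐ + I)/(8 + g))
((-8 + 34)*76 - 32821)/(V(-205, 54) + 16140) = ((-8 + 34)*76 - 32821)/((-⅐ - 205)/(8 + 54) + 16140) = (26*76 - 32821)/(-1436/7/62 + 16140) = (1976 - 32821)/((1/62)*(-1436/7) + 16140) = -30845/(-718/217 + 16140) = -30845/3501662/217 = -30845*217/3501662 = -6693365/3501662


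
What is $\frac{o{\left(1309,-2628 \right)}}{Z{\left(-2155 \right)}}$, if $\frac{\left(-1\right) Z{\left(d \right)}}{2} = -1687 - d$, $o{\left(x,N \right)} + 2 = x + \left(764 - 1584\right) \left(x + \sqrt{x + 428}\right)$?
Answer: $\frac{1072073}{936} + \frac{205 \sqrt{193}}{78} \approx 1181.9$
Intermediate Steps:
$o{\left(x,N \right)} = -2 - 820 \sqrt{428 + x} - 819 x$ ($o{\left(x,N \right)} = -2 + \left(x + \left(764 - 1584\right) \left(x + \sqrt{x + 428}\right)\right) = -2 + \left(x - 820 \left(x + \sqrt{428 + x}\right)\right) = -2 - \left(819 x + 820 \sqrt{428 + x}\right) = -2 - 820 \sqrt{428 + x} - 819 x$)
$Z{\left(d \right)} = 3374 + 2 d$ ($Z{\left(d \right)} = - 2 \left(-1687 - d\right) = 3374 + 2 d$)
$\frac{o{\left(1309,-2628 \right)}}{Z{\left(-2155 \right)}} = \frac{-2 - 820 \sqrt{428 + 1309} - 1072071}{3374 + 2 \left(-2155\right)} = \frac{-2 - 820 \sqrt{1737} - 1072071}{3374 - 4310} = \frac{-2 - 820 \cdot 3 \sqrt{193} - 1072071}{-936} = \left(-2 - 2460 \sqrt{193} - 1072071\right) \left(- \frac{1}{936}\right) = \left(-1072073 - 2460 \sqrt{193}\right) \left(- \frac{1}{936}\right) = \frac{1072073}{936} + \frac{205 \sqrt{193}}{78}$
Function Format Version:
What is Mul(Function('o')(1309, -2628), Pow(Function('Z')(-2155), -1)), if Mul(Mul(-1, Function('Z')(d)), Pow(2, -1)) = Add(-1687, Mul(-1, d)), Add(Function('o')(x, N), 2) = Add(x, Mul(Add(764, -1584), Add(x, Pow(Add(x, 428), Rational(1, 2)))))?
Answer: Add(Rational(1072073, 936), Mul(Rational(205, 78), Pow(193, Rational(1, 2)))) ≈ 1181.9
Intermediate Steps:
Function('o')(x, N) = Add(-2, Mul(-820, Pow(Add(428, x), Rational(1, 2))), Mul(-819, x)) (Function('o')(x, N) = Add(-2, Add(x, Mul(Add(764, -1584), Add(x, Pow(Add(x, 428), Rational(1, 2)))))) = Add(-2, Add(x, Mul(-820, Add(x, Pow(Add(428, x), Rational(1, 2)))))) = Add(-2, Add(x, Add(Mul(-820, x), Mul(-820, Pow(Add(428, x), Rational(1, 2)))))) = Add(-2, Add(Mul(-820, Pow(Add(428, x), Rational(1, 2))), Mul(-819, x))) = Add(-2, Mul(-820, Pow(Add(428, x), Rational(1, 2))), Mul(-819, x)))
Function('Z')(d) = Add(3374, Mul(2, d)) (Function('Z')(d) = Mul(-2, Add(-1687, Mul(-1, d))) = Add(3374, Mul(2, d)))
Mul(Function('o')(1309, -2628), Pow(Function('Z')(-2155), -1)) = Mul(Add(-2, Mul(-820, Pow(Add(428, 1309), Rational(1, 2))), Mul(-819, 1309)), Pow(Add(3374, Mul(2, -2155)), -1)) = Mul(Add(-2, Mul(-820, Pow(1737, Rational(1, 2))), -1072071), Pow(Add(3374, -4310), -1)) = Mul(Add(-2, Mul(-820, Mul(3, Pow(193, Rational(1, 2)))), -1072071), Pow(-936, -1)) = Mul(Add(-2, Mul(-2460, Pow(193, Rational(1, 2))), -1072071), Rational(-1, 936)) = Mul(Add(-1072073, Mul(-2460, Pow(193, Rational(1, 2)))), Rational(-1, 936)) = Add(Rational(1072073, 936), Mul(Rational(205, 78), Pow(193, Rational(1, 2))))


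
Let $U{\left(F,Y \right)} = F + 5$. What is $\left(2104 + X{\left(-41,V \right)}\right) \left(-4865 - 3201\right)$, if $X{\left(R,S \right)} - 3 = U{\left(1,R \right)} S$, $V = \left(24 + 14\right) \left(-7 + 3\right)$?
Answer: $-9638870$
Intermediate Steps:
$U{\left(F,Y \right)} = 5 + F$
$V = -152$ ($V = 38 \left(-4\right) = -152$)
$X{\left(R,S \right)} = 3 + 6 S$ ($X{\left(R,S \right)} = 3 + \left(5 + 1\right) S = 3 + 6 S$)
$\left(2104 + X{\left(-41,V \right)}\right) \left(-4865 - 3201\right) = \left(2104 + \left(3 + 6 \left(-152\right)\right)\right) \left(-4865 - 3201\right) = \left(2104 + \left(3 - 912\right)\right) \left(-8066\right) = \left(2104 - 909\right) \left(-8066\right) = 1195 \left(-8066\right) = -9638870$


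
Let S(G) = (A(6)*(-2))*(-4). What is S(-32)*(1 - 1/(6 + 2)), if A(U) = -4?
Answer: -28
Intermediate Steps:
S(G) = -32 (S(G) = -4*(-2)*(-4) = 8*(-4) = -32)
S(-32)*(1 - 1/(6 + 2)) = -32*(1 - 1/(6 + 2)) = -32*(1 - 1/8) = -32*7/8 = -28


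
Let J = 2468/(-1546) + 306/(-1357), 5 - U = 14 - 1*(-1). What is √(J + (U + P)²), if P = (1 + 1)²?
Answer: 16*√146901743245/1048961 ≈ 5.8462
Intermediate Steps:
P = 4 (P = 2² = 4)
U = -10 (U = 5 - (14 - 1*(-1)) = 5 - (14 + 1) = 5 - 1*15 = 5 - 15 = -10)
J = -1911076/1048961 (J = 2468*(-1/1546) + 306*(-1/1357) = -1234/773 - 306/1357 = -1911076/1048961 ≈ -1.8219)
√(J + (U + P)²) = √(-1911076/1048961 + (-10 + 4)²) = √(-1911076/1048961 + (-6)²) = √(-1911076/1048961 + 36) = √(35851520/1048961) = 16*√146901743245/1048961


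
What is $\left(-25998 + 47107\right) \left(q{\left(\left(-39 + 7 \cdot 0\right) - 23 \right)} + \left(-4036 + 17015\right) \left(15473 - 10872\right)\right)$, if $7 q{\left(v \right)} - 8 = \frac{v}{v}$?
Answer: $\frac{8823871500158}{7} \approx 1.2606 \cdot 10^{12}$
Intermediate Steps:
$q{\left(v \right)} = \frac{9}{7}$ ($q{\left(v \right)} = \frac{8}{7} + \frac{v \frac{1}{v}}{7} = \frac{8}{7} + \frac{1}{7} \cdot 1 = \frac{8}{7} + \frac{1}{7} = \frac{9}{7}$)
$\left(-25998 + 47107\right) \left(q{\left(\left(-39 + 7 \cdot 0\right) - 23 \right)} + \left(-4036 + 17015\right) \left(15473 - 10872\right)\right) = \left(-25998 + 47107\right) \left(\frac{9}{7} + \left(-4036 + 17015\right) \left(15473 - 10872\right)\right) = 21109 \left(\frac{9}{7} + 12979 \cdot 4601\right) = 21109 \left(\frac{9}{7} + 59716379\right) = 21109 \cdot \frac{418014662}{7} = \frac{8823871500158}{7}$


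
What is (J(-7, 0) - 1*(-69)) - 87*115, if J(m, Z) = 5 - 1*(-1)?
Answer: -9930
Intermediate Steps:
J(m, Z) = 6 (J(m, Z) = 5 + 1 = 6)
(J(-7, 0) - 1*(-69)) - 87*115 = (6 - 1*(-69)) - 87*115 = (6 + 69) - 10005 = 75 - 10005 = -9930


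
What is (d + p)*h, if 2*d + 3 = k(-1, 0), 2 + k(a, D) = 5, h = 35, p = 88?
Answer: 3080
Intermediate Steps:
k(a, D) = 3 (k(a, D) = -2 + 5 = 3)
d = 0 (d = -3/2 + (½)*3 = -3/2 + 3/2 = 0)
(d + p)*h = (0 + 88)*35 = 88*35 = 3080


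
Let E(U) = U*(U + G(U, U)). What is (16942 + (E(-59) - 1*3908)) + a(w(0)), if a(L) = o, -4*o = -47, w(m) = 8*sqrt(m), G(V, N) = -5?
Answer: 67287/4 ≈ 16822.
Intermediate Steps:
E(U) = U*(-5 + U) (E(U) = U*(U - 5) = U*(-5 + U))
o = 47/4 (o = -1/4*(-47) = 47/4 ≈ 11.750)
a(L) = 47/4
(16942 + (E(-59) - 1*3908)) + a(w(0)) = (16942 + (-59*(-5 - 59) - 1*3908)) + 47/4 = (16942 + (-59*(-64) - 3908)) + 47/4 = (16942 + (3776 - 3908)) + 47/4 = (16942 - 132) + 47/4 = 16810 + 47/4 = 67287/4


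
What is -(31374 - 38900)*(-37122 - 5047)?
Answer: -317363894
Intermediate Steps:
-(31374 - 38900)*(-37122 - 5047) = -(-7526)*(-42169) = -1*317363894 = -317363894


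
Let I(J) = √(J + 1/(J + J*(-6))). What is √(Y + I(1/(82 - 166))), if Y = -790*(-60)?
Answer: √(2090340000 + 210*√740355)/210 ≈ 217.72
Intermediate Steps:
I(J) = √(J - 1/(5*J)) (I(J) = √(J + 1/(J - 6*J)) = √(J + 1/(-5*J)) = √(J - 1/(5*J)))
Y = 47400
√(Y + I(1/(82 - 166))) = √(47400 + √(-5/(1/(82 - 166)) + 25/(82 - 166))/5) = √(47400 + √(-5/(1/(-84)) + 25/(-84))/5) = √(47400 + √(-5/(-1/84) + 25*(-1/84))/5) = √(47400 + √(-5*(-84) - 25/84)/5) = √(47400 + √(420 - 25/84)/5) = √(47400 + √(35255/84)/5) = √(47400 + (√740355/42)/5) = √(47400 + √740355/210)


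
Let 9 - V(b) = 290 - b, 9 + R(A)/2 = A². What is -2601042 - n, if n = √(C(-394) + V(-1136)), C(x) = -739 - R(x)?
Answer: -2601042 - I*√312610 ≈ -2.601e+6 - 559.12*I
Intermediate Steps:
R(A) = -18 + 2*A²
V(b) = -281 + b (V(b) = 9 - (290 - b) = 9 + (-290 + b) = -281 + b)
C(x) = -721 - 2*x² (C(x) = -739 - (-18 + 2*x²) = -739 + (18 - 2*x²) = -721 - 2*x²)
n = I*√312610 (n = √((-721 - 2*(-394)²) + (-281 - 1136)) = √((-721 - 2*155236) - 1417) = √((-721 - 310472) - 1417) = √(-311193 - 1417) = √(-312610) = I*√312610 ≈ 559.12*I)
-2601042 - n = -2601042 - I*√312610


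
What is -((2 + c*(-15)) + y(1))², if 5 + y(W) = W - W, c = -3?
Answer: -1764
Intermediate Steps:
y(W) = -5 (y(W) = -5 + (W - W) = -5 + 0 = -5)
-((2 + c*(-15)) + y(1))² = -((2 - 3*(-15)) - 5)² = -((2 + 45) - 5)² = -(47 - 5)² = -1*42² = -1*1764 = -1764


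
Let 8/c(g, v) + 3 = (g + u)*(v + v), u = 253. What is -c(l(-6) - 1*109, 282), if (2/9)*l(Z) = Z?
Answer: -8/65985 ≈ -0.00012124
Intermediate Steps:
l(Z) = 9*Z/2
c(g, v) = 8/(-3 + 2*v*(253 + g)) (c(g, v) = 8/(-3 + (g + 253)*(v + v)) = 8/(-3 + (253 + g)*(2*v)) = 8/(-3 + 2*v*(253 + g)))
-c(l(-6) - 1*109, 282) = -8/(-3 + 506*282 + 2*((9/2)*(-6) - 1*109)*282) = -8/(-3 + 142692 + 2*(-27 - 109)*282) = -8/(-3 + 142692 + 2*(-136)*282) = -8/(-3 + 142692 - 76704) = -8/65985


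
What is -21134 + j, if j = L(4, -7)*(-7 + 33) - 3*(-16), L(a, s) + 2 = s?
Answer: -21320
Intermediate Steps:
L(a, s) = -2 + s
j = -186 (j = (-2 - 7)*(-7 + 33) - 3*(-16) = -9*26 + 48 = -234 + 48 = -186)
-21134 + j = -21134 - 186 = -21320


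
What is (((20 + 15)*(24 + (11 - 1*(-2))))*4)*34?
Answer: 176120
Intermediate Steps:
(((20 + 15)*(24 + (11 - 1*(-2))))*4)*34 = ((35*(24 + (11 + 2)))*4)*34 = ((35*(24 + 13))*4)*34 = ((35*37)*4)*34 = (1295*4)*34 = 5180*34 = 176120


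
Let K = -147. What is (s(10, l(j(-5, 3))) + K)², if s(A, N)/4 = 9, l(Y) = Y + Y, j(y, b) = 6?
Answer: 12321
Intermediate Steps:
l(Y) = 2*Y
s(A, N) = 36 (s(A, N) = 4*9 = 36)
(s(10, l(j(-5, 3))) + K)² = (36 - 147)² = (-111)² = 12321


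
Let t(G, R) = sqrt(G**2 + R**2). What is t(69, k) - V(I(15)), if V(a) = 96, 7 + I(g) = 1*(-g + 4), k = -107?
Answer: -96 + sqrt(16210) ≈ 31.319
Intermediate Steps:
I(g) = -3 - g (I(g) = -7 + 1*(-g + 4) = -7 + 1*(4 - g) = -7 + (4 - g) = -3 - g)
t(69, k) - V(I(15)) = sqrt(69**2 + (-107)**2) - 1*96 = sqrt(4761 + 11449) - 96 = sqrt(16210) - 96 = -96 + sqrt(16210)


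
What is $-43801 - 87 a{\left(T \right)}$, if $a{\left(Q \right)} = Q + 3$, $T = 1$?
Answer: $-44149$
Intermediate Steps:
$a{\left(Q \right)} = 3 + Q$
$-43801 - 87 a{\left(T \right)} = -43801 - 87 \left(3 + 1\right) = -43801 - 87 \cdot 4 = -43801 - 348 = -44149$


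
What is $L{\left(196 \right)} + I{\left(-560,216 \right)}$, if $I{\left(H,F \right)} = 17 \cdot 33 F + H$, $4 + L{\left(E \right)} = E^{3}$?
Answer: $7650148$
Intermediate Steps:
$L{\left(E \right)} = -4 + E^{3}$
$I{\left(H,F \right)} = H + 561 F$ ($I{\left(H,F \right)} = 561 F + H = H + 561 F$)
$L{\left(196 \right)} + I{\left(-560,216 \right)} = \left(-4 + 196^{3}\right) + \left(-560 + 561 \cdot 216\right) = \left(-4 + 7529536\right) + \left(-560 + 121176\right) = 7529532 + 120616 = 7650148$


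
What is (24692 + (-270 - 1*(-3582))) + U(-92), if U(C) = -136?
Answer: 27868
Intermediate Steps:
(24692 + (-270 - 1*(-3582))) + U(-92) = (24692 + (-270 - 1*(-3582))) - 136 = (24692 + (-270 + 3582)) - 136 = (24692 + 3312) - 136 = 28004 - 136 = 27868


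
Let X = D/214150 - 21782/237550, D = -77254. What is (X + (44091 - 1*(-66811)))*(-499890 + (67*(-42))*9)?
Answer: -5926232194146864384/101742665 ≈ -5.8247e+10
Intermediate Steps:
X = -46032606/101742665 (X = -77254/214150 - 21782/237550 = -77254*1/214150 - 21782*1/237550 = -38627/107075 - 10891/118775 = -46032606/101742665 ≈ -0.45244)
(X + (44091 - 1*(-66811)))*(-499890 + (67*(-42))*9) = (-46032606/101742665 + (44091 - 1*(-66811)))*(-499890 + (67*(-42))*9) = (-46032606/101742665 + (44091 + 66811))*(-499890 - 2814*9) = (-46032606/101742665 + 110902)*(-499890 - 25326) = (11283419001224/101742665)*(-525216) = -5926232194146864384/101742665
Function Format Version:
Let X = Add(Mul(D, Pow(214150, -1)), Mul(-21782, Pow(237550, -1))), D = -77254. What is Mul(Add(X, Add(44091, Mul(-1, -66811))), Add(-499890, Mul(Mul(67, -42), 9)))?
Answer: Rational(-5926232194146864384, 101742665) ≈ -5.8247e+10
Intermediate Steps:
X = Rational(-46032606, 101742665) (X = Add(Mul(-77254, Pow(214150, -1)), Mul(-21782, Pow(237550, -1))) = Add(Mul(-77254, Rational(1, 214150)), Mul(-21782, Rational(1, 237550))) = Add(Rational(-38627, 107075), Rational(-10891, 118775)) = Rational(-46032606, 101742665) ≈ -0.45244)
Mul(Add(X, Add(44091, Mul(-1, -66811))), Add(-499890, Mul(Mul(67, -42), 9))) = Mul(Add(Rational(-46032606, 101742665), Add(44091, Mul(-1, -66811))), Add(-499890, Mul(Mul(67, -42), 9))) = Mul(Add(Rational(-46032606, 101742665), Add(44091, 66811)), Add(-499890, Mul(-2814, 9))) = Mul(Add(Rational(-46032606, 101742665), 110902), Add(-499890, -25326)) = Mul(Rational(11283419001224, 101742665), -525216) = Rational(-5926232194146864384, 101742665)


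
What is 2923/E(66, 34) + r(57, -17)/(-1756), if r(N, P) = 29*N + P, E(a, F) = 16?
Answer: 1276653/7024 ≈ 181.76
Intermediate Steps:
r(N, P) = P + 29*N
2923/E(66, 34) + r(57, -17)/(-1756) = 2923/16 + (-17 + 29*57)/(-1756) = 2923*(1/16) + (-17 + 1653)*(-1/1756) = 2923/16 + 1636*(-1/1756) = 2923/16 - 409/439 = 1276653/7024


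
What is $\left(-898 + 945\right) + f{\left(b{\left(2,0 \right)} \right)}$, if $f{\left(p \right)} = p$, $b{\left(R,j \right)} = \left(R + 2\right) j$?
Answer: $47$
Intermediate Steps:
$b{\left(R,j \right)} = j \left(2 + R\right)$ ($b{\left(R,j \right)} = \left(2 + R\right) j = j \left(2 + R\right)$)
$\left(-898 + 945\right) + f{\left(b{\left(2,0 \right)} \right)} = \left(-898 + 945\right) + 0 \left(2 + 2\right) = 47 + 0 \cdot 4 = 47 + 0 = 47$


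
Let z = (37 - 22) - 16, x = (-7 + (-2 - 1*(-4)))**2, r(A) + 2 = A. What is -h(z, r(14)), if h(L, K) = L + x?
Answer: -24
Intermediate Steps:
r(A) = -2 + A
x = 25 (x = (-7 + (-2 + 4))**2 = (-7 + 2)**2 = (-5)**2 = 25)
z = -1 (z = 15 - 16 = -1)
h(L, K) = 25 + L (h(L, K) = L + 25 = 25 + L)
-h(z, r(14)) = -(25 - 1) = -1*24 = -24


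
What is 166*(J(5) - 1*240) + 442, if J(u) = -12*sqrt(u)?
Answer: -39398 - 1992*sqrt(5) ≈ -43852.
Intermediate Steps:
166*(J(5) - 1*240) + 442 = 166*(-12*sqrt(5) - 1*240) + 442 = 166*(-12*sqrt(5) - 240) + 442 = 166*(-240 - 12*sqrt(5)) + 442 = (-39840 - 1992*sqrt(5)) + 442 = -39398 - 1992*sqrt(5)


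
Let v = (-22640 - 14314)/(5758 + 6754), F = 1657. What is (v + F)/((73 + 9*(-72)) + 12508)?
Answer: 10347715/74652848 ≈ 0.13861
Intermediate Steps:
v = -18477/6256 (v = -36954/12512 = -36954*1/12512 = -18477/6256 ≈ -2.9535)
(v + F)/((73 + 9*(-72)) + 12508) = (-18477/6256 + 1657)/((73 + 9*(-72)) + 12508) = 10347715/(6256*((73 - 648) + 12508)) = 10347715/(6256*(-575 + 12508)) = (10347715/6256)/11933 = (10347715/6256)*(1/11933) = 10347715/74652848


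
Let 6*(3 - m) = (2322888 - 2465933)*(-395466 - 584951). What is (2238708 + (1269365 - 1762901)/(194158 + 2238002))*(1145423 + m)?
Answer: -7953907806944803569151/152010 ≈ -5.2325e+16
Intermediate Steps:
m = -140243749747/6 (m = 3 - (2322888 - 2465933)*(-395466 - 584951)/6 = 3 - (-143045)*(-980417)/6 = 3 - 1/6*140243749765 = 3 - 140243749765/6 = -140243749747/6 ≈ -2.3374e+10)
(2238708 + (1269365 - 1762901)/(194158 + 2238002))*(1145423 + m) = (2238708 + (1269365 - 1762901)/(194158 + 2238002))*(1145423 - 140243749747/6) = (2238708 - 493536/2432160)*(-140236877209/6) = (2238708 - 493536*1/2432160)*(-140236877209/6) = (2238708 - 5141/25335)*(-140236877209/6) = (56717662039/25335)*(-140236877209/6) = -7953907806944803569151/152010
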